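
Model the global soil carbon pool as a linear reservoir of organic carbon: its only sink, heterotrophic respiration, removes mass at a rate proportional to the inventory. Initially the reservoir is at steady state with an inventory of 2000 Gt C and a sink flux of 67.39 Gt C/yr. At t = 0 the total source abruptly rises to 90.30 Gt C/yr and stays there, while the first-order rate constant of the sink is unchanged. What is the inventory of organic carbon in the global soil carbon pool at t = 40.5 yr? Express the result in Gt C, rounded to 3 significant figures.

τ = M₀/F₀ = 2000/67.39 = 29.68 yr; rate constant k = 1/τ.
New steady state M_∞ = F₁/k = F₁·τ = 90.30 × 29.68 = 2679.9 Gt C.
M(t) = M_∞ + (M₀ − M_∞)·e^(−t/τ); t/τ = 40.5/29.68 = 1.365, so e^(−t/τ) = 0.2555.
M(t) = 2679.9 − 679.9 × 0.2555 = 2506.2 Gt C.

2510 Gt C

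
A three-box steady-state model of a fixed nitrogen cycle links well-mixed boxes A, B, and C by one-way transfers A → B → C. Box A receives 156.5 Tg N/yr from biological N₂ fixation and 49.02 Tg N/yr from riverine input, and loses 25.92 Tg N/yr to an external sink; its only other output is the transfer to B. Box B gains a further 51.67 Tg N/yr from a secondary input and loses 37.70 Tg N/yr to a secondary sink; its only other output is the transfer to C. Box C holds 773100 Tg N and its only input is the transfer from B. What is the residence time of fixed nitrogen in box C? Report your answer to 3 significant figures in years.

3990 yr

Box A: F(A→B) = (156.5 + 49.02) − 25.92 = 179.60 Tg N/yr.
Box B: F(B→C) = (179.60 + 51.67) − 37.70 = 193.57 Tg N/yr.
Box C throughput = its input = 193.57 Tg N/yr; τ = 773100 / 193.57 = 3994 yr.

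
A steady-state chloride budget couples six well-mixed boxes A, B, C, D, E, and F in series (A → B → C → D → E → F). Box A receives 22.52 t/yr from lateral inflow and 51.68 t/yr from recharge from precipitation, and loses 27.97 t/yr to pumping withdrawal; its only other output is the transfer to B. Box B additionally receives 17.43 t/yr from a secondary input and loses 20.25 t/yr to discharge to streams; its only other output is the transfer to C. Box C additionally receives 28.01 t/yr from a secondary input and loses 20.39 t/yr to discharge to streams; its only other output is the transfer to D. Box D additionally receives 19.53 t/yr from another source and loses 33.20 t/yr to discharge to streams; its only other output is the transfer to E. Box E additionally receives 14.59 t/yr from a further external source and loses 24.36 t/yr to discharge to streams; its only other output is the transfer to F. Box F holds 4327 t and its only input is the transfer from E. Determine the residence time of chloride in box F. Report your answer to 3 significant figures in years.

Box A: F(A→B) = (22.52 + 51.68) − 27.97 = 46.230 t/yr.
Box B: F(B→C) = (46.230 + 17.43) − 20.25 = 43.410 t/yr.
Box C: F(C→D) = (43.410 + 28.01) − 20.39 = 51.030 t/yr.
Box D: F(D→E) = (51.030 + 19.53) − 33.20 = 37.360 t/yr.
Box E: F(E→F) = (37.360 + 14.59) − 24.36 = 27.590 t/yr.
Box F throughput = its input = 27.590 t/yr; τ = 4327 / 27.590 = 156.8 yr.

157 yr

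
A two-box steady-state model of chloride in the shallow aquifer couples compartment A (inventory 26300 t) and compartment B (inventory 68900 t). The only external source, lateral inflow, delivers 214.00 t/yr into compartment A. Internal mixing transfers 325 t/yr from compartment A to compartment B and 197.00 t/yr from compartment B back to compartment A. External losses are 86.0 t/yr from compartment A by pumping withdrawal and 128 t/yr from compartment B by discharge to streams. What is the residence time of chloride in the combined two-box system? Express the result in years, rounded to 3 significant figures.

445 yr

Residence time in the combined system uses the total inventory and the total *external* removal — internal exchanges between the two boxes cancel.
M_total = 26300 + 68900 = 95200 t.
ΣF_external_out = 86.0 + 128 = 214.00 t/yr.
τ = M_total / ΣF_ext = 95200 / 214.00 = 444.9 yr.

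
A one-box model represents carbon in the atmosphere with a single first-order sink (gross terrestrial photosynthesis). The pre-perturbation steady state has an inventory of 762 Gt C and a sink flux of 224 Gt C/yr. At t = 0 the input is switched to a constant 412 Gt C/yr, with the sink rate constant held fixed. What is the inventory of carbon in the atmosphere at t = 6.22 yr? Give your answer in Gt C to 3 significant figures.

The sink rate constant is k = F₀/M₀ = 224/762 = 0.2940 yr⁻¹.
Solving dM/dt = F₁ − kM with M(0) = M₀ gives M(t) = F₁/k + (M₀ − F₁/k)·e^(−kt).
F₁/k = 412/0.2940 = 1401.5 Gt C; kt = 0.2940 × 6.22 = 1.828, e^(−kt) = 0.1607.
M(6.22) = 1401.5 + (762 − 1401.5) × 0.1607 = 1401.5 − 102.7 = 1298.8 Gt C.

1300 Gt C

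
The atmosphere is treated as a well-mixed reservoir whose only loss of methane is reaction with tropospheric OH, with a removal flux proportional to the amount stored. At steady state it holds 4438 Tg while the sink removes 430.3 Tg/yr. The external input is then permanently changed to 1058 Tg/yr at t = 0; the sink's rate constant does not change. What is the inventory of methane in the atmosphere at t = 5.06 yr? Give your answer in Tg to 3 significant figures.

6950 Tg

The sink rate constant is k = F₀/M₀ = 430.3/4438 = 0.09696 yr⁻¹.
Solving dM/dt = F₁ − kM with M(0) = M₀ gives M(t) = F₁/k + (M₀ − F₁/k)·e^(−kt).
F₁/k = 1058/0.09696 = 10912 Tg; kt = 0.09696 × 5.06 = 0.4906, e^(−kt) = 0.6123.
M(5.06) = 10912 + (4438 − 10912) × 0.6123 = 10912 − 3964 = 6948.2 Tg.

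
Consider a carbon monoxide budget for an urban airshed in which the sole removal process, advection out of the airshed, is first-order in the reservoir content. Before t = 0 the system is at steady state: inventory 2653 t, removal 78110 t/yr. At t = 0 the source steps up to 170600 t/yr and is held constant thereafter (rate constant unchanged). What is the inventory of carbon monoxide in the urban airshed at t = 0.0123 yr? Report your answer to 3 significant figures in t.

3610 t

τ = M₀/F₀ = 2653/78110 = 0.03396 yr; rate constant k = 1/τ.
New steady state M_∞ = F₁/k = F₁·τ = 170600 × 0.03396 = 5794.4 t.
M(t) = M_∞ + (M₀ − M_∞)·e^(−t/τ); t/τ = 0.0123/0.03396 = 0.3621, so e^(−t/τ) = 0.6962.
M(t) = 5794.4 − 3141 × 0.6962 = 3607.4 t.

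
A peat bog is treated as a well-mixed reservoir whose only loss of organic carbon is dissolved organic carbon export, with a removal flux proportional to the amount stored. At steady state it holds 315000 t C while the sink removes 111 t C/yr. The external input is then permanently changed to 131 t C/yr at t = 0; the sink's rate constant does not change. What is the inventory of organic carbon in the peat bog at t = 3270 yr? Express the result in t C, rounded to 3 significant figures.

Residence time τ = M₀/F₀ = 2838 yr. The eventual steady state is M_∞ = M₀·(F₁/F₀) = 315000 × 131/111 = 371760 t C.
The anomaly ΔM(t) = M(t) − M_∞ decays as ΔM₀·e^(−t/τ) with ΔM₀ = 315000 − 371760 = −56760 t C.
At t = 3270 yr, e^(−t/τ) = e^(−1.152) = 0.3159, so ΔM = −17930 t C and M = 371760 − 17930 = 353830 t C.

354000 t C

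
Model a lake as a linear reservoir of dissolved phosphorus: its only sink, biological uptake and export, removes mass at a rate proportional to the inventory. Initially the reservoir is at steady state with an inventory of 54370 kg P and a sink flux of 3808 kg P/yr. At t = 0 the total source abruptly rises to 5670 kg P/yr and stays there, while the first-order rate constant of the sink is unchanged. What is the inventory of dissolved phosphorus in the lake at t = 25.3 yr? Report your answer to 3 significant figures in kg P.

τ = M₀/F₀ = 54370/3808 = 14.28 yr; rate constant k = 1/τ.
New steady state M_∞ = F₁/k = F₁·τ = 5670 × 14.28 = 80955 kg P.
M(t) = M_∞ + (M₀ − M_∞)·e^(−t/τ); t/τ = 25.3/14.28 = 1.772, so e^(−t/τ) = 0.1700.
M(t) = 80955 − 26590 × 0.1700 = 76436 kg P.

76400 kg P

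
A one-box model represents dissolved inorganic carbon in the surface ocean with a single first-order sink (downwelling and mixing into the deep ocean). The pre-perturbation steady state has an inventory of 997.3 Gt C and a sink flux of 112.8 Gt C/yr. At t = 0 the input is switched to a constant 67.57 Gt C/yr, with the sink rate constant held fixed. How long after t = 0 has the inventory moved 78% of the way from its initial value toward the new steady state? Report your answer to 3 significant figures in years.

τ = M₀/F₀ = 997.3/112.8 = 8.841 yr.
The remaining gap fraction is e^(−t/τ); 78% covered ⇒ e^(−t/τ) = 0.220.
t = −τ ln(0.220) = 8.841 × 1.514 = 13.39 yr.

13.4 yr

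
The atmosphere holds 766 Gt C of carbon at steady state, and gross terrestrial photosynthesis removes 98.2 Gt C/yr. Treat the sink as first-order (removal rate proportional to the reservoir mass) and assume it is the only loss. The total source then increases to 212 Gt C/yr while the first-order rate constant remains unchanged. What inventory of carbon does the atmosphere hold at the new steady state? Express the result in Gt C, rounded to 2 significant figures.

1700 Gt C

Rate constant k = F/M = 98.2 / 766 = 0.1282 yr⁻¹.
At the new steady state, source = k·M_new ⇒ M_new = 212 / 0.1282 = 1654 Gt C.
(Equivalently M_new = M × F_new/F_old = 766 × 212/98.2.)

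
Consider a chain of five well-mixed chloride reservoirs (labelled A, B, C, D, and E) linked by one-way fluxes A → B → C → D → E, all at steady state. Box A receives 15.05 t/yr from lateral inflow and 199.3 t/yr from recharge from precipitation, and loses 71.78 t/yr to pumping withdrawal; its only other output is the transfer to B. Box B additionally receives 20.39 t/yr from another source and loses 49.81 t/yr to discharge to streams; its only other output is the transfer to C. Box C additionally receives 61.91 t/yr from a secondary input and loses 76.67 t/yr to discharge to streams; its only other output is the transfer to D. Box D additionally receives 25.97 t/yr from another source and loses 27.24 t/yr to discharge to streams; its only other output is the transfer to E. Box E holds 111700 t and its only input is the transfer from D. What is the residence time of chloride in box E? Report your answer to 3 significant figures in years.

Box A: F(A→B) = (15.05 + 199.3) − 71.78 = 142.57 t/yr.
Box B: F(B→C) = (142.57 + 20.39) − 49.81 = 113.15 t/yr.
Box C: F(C→D) = (113.15 + 61.91) − 76.67 = 98.390 t/yr.
Box D: F(D→E) = (98.390 + 25.97) − 27.24 = 97.120 t/yr.
Box E throughput = its input = 97.120 t/yr; τ = 111700 / 97.120 = 1150 yr.

1150 yr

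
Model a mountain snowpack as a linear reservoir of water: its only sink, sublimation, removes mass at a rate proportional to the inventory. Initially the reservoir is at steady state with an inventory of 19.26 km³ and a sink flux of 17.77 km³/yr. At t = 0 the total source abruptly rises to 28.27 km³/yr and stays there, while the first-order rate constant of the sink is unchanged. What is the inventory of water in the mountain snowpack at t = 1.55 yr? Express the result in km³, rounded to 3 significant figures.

The sink rate constant is k = F₀/M₀ = 17.77/19.26 = 0.9226 yr⁻¹.
Solving dM/dt = F₁ − kM with M(0) = M₀ gives M(t) = F₁/k + (M₀ − F₁/k)·e^(−kt).
F₁/k = 28.27/0.9226 = 30.640 km³; kt = 0.9226 × 1.55 = 1.430, e^(−kt) = 0.2393.
M(1.55) = 30.640 + (19.26 − 30.640) × 0.2393 = 30.640 − 2.723 = 27.917 km³.

27.9 km³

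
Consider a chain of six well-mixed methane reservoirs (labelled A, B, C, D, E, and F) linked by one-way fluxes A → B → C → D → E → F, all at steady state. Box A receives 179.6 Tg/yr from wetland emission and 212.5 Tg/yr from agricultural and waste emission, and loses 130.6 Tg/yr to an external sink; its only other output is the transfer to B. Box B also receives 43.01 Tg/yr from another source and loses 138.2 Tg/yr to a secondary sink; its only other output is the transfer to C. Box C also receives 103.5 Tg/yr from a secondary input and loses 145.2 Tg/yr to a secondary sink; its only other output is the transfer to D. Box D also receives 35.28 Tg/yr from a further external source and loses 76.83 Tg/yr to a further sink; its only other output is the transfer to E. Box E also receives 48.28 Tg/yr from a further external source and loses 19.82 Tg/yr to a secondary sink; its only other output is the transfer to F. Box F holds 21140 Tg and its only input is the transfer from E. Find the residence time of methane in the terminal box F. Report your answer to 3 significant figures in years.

Box A: F(A→B) = (179.6 + 212.5) − 130.6 = 261.50 Tg/yr.
Box B: F(B→C) = (261.50 + 43.01) − 138.2 = 166.31 Tg/yr.
Box C: F(C→D) = (166.31 + 103.5) − 145.2 = 124.61 Tg/yr.
Box D: F(D→E) = (124.61 + 35.28) − 76.83 = 83.060 Tg/yr.
Box E: F(E→F) = (83.060 + 48.28) − 19.82 = 111.52 Tg/yr.
Box F throughput = its input = 111.52 Tg/yr; τ = 21140 / 111.52 = 189.6 yr.

190 yr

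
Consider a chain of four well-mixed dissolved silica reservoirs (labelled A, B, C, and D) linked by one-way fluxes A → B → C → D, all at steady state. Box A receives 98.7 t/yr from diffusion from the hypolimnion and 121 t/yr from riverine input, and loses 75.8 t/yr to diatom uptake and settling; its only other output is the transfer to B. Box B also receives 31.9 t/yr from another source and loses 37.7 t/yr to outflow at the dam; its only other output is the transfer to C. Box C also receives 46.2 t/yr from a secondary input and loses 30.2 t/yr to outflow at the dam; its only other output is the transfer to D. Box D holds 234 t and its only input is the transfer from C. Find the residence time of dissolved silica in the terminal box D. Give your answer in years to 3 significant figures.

1.52 yr

Box A: F(A→B) = (98.7 + 121) − 75.8 = 143.90 t/yr.
Box B: F(B→C) = (143.90 + 31.9) − 37.7 = 138.10 t/yr.
Box C: F(C→D) = (138.10 + 46.2) − 30.2 = 154.10 t/yr.
Box D throughput = its input = 154.10 t/yr; τ = 234 / 154.10 = 1.518 yr.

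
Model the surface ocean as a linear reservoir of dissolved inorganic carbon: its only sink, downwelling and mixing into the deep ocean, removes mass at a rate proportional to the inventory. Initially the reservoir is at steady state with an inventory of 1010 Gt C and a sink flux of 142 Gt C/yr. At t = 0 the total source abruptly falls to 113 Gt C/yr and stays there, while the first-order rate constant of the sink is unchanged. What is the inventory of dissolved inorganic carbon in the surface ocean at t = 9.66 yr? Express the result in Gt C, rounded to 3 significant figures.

Residence time τ = M₀/F₀ = 7.113 yr. The eventual steady state is M_∞ = M₀·(F₁/F₀) = 1010 × 113/142 = 803.73 Gt C.
The anomaly ΔM(t) = M(t) − M_∞ decays as ΔM₀·e^(−t/τ) with ΔM₀ = 1010 − 803.73 = 206.3 Gt C.
At t = 9.66 yr, e^(−t/τ) = e^(−1.358) = 0.2571, so ΔM = 53.04 Gt C and M = 803.73 + 53.04 = 856.77 Gt C.

857 Gt C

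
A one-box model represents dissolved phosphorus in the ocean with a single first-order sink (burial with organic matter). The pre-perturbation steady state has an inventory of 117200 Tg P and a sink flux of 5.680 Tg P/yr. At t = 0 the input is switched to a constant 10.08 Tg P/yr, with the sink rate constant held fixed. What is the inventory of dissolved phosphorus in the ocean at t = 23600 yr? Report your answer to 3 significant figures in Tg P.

179000 Tg P

The sink rate constant is k = F₀/M₀ = 5.680/117200 = 4.846×10^-5 yr⁻¹.
Solving dM/dt = F₁ − kM with M(0) = M₀ gives M(t) = F₁/k + (M₀ − F₁/k)·e^(−kt).
F₁/k = 10.08/4.846×10^-5 = 207990 Tg P; kt = 4.846×10^-5 × 23600 = 1.144, e^(−kt) = 0.3186.
M(23600) = 207990 + (117200 − 207990) × 0.3186 = 207990 − 28930 = 179060 Tg P.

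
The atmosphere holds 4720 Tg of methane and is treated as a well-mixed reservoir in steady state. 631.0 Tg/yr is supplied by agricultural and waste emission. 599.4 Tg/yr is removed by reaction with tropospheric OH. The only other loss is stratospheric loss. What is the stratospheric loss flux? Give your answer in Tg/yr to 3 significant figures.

At steady state ΣF_in = ΣF_out.
ΣF_in = 631.00 Tg/yr.
Stratospheric loss flux = ΣF_in − (599.4) = 631.00 − 599.4 = 31.60 Tg/yr.

31.6 Tg/yr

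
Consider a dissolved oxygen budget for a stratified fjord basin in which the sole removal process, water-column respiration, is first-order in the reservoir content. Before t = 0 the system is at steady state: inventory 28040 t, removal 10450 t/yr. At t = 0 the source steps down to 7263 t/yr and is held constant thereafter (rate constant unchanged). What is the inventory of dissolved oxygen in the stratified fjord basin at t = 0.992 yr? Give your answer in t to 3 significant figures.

Residence time τ = M₀/F₀ = 2.683 yr. The eventual steady state is M_∞ = M₀·(F₁/F₀) = 28040 × 7263/10450 = 19488 t.
The anomaly ΔM(t) = M(t) − M_∞ decays as ΔM₀·e^(−t/τ) with ΔM₀ = 28040 − 19488 = 8552 t.
At t = 0.992 yr, e^(−t/τ) = e^(−0.3697) = 0.6909, so ΔM = 5909 t and M = 19488 + 5909 = 25397 t.

25400 t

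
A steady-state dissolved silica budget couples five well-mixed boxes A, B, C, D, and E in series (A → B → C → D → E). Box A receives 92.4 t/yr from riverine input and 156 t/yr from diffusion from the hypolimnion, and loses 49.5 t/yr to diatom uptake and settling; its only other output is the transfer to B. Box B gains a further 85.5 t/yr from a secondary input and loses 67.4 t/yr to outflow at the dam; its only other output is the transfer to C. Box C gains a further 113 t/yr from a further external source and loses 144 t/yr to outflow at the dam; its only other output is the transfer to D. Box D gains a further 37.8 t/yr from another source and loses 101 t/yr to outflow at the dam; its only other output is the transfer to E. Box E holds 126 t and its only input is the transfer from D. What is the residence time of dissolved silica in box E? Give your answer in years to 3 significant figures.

Box A: F(A→B) = (92.4 + 156) − 49.5 = 198.90 t/yr.
Box B: F(B→C) = (198.90 + 85.5) − 67.4 = 217.00 t/yr.
Box C: F(C→D) = (217.00 + 113) − 144 = 186.00 t/yr.
Box D: F(D→E) = (186.00 + 37.8) − 101 = 122.80 t/yr.
Box E throughput = its input = 122.80 t/yr; τ = 126 / 122.80 = 1.026 yr.

1.03 yr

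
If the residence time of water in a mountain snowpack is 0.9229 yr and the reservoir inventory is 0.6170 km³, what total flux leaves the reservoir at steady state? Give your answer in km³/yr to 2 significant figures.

0.67 km³/yr

F = M / τ = 0.6170 / 0.9229 = 0.6685 km³/yr.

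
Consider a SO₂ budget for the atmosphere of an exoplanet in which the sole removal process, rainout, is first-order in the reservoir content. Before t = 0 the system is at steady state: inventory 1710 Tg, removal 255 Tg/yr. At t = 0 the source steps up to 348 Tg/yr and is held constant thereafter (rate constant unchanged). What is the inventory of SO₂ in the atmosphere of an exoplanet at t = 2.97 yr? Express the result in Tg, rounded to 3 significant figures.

1930 Tg

Residence time τ = M₀/F₀ = 6.706 yr. The eventual steady state is M_∞ = M₀·(F₁/F₀) = 1710 × 348/255 = 2333.6 Tg.
The anomaly ΔM(t) = M(t) − M_∞ decays as ΔM₀·e^(−t/τ) with ΔM₀ = 1710 − 2333.6 = −623.6 Tg.
At t = 2.97 yr, e^(−t/τ) = e^(−0.4429) = 0.6422, so ΔM = −400.5 Tg and M = 2333.6 − 400.5 = 1933.2 Tg.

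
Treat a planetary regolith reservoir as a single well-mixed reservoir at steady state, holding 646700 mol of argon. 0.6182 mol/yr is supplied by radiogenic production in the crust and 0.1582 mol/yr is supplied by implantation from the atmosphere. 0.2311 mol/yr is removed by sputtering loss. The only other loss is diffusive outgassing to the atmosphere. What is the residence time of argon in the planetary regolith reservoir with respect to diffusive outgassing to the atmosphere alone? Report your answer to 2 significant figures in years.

At steady state ΣF_in = ΣF_out.
ΣF_in = 0.6182 + 0.1582 = 0.77640 mol/yr.
Diffusive outgassing to the atmosphere flux = ΣF_in − (0.2311) = 0.77640 − 0.2311 = 0.5453 mol/yr.
τ = M / F = 646700 / 0.5453 = 1.186×10^6 yr.

1.2×10^6 yr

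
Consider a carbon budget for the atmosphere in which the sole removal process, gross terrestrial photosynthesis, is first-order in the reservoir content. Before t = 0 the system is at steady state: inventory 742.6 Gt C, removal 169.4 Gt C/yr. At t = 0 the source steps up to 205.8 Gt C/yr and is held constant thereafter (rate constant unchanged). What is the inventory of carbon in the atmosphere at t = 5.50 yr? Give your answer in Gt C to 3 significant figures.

857 Gt C

τ = M₀/F₀ = 742.6/169.4 = 4.384 yr; rate constant k = 1/τ.
New steady state M_∞ = F₁/k = F₁·τ = 205.8 × 4.384 = 902.17 Gt C.
M(t) = M_∞ + (M₀ − M_∞)·e^(−t/τ); t/τ = 5.50/4.384 = 1.255, so e^(−t/τ) = 0.2852.
M(t) = 902.17 − 159.6 × 0.2852 = 856.66 Gt C.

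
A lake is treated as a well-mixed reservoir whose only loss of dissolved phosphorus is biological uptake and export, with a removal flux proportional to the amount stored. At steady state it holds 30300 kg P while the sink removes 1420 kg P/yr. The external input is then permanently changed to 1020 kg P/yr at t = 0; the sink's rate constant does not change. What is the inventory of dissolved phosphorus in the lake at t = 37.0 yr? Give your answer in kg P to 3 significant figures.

Residence time τ = M₀/F₀ = 21.34 yr. The eventual steady state is M_∞ = M₀·(F₁/F₀) = 30300 × 1020/1420 = 21765 kg P.
The anomaly ΔM(t) = M(t) − M_∞ decays as ΔM₀·e^(−t/τ) with ΔM₀ = 30300 − 21765 = 8535 kg P.
At t = 37.0 yr, e^(−t/τ) = e^(−1.734) = 0.1766, so ΔM = 1507 kg P and M = 21765 + 1507 = 23272 kg P.

23300 kg P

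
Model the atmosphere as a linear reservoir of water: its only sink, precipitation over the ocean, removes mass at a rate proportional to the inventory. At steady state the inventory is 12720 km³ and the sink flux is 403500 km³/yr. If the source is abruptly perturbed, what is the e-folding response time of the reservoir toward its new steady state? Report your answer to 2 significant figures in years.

0.032 yr

For a linear reservoir the response time equals the residence time τ = M/F.
τ = 12720 / 403500 = 0.03152 yr.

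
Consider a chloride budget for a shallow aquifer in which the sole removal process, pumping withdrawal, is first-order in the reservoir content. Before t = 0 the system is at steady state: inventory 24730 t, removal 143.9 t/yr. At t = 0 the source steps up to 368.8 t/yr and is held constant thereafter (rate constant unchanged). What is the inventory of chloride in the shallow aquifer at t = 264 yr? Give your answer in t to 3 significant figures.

55100 t

τ = M₀/F₀ = 24730/143.9 = 171.9 yr; rate constant k = 1/τ.
New steady state M_∞ = F₁/k = F₁·τ = 368.8 × 171.9 = 63380 t.
M(t) = M_∞ + (M₀ − M_∞)·e^(−t/τ); t/τ = 264/171.9 = 1.536, so e^(−t/τ) = 0.2152.
M(t) = 63380 − 38650 × 0.2152 = 55063 t.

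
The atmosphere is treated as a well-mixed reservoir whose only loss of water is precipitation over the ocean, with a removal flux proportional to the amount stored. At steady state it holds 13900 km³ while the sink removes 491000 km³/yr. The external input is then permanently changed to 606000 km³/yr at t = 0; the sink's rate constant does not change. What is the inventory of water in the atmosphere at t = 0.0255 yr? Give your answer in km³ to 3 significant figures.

τ = M₀/F₀ = 13900/491000 = 0.02831 yr; rate constant k = 1/τ.
New steady state M_∞ = F₁/k = F₁·τ = 606000 × 0.02831 = 17156 km³.
M(t) = M_∞ + (M₀ − M_∞)·e^(−t/τ); t/τ = 0.0255/0.02831 = 0.9008, so e^(−t/τ) = 0.4063.
M(t) = 17156 − 3256 × 0.4063 = 15833 km³.

15800 km³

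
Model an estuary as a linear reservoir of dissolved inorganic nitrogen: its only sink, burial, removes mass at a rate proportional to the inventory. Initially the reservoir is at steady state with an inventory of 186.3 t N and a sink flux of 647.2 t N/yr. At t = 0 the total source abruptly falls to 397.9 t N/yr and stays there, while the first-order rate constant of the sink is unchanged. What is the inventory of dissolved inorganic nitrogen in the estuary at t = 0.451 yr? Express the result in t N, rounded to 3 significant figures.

τ = M₀/F₀ = 186.3/647.2 = 0.2879 yr; rate constant k = 1/τ.
New steady state M_∞ = F₁/k = F₁·τ = 397.9 × 0.2879 = 114.54 t N.
M(t) = M_∞ + (M₀ − M_∞)·e^(−t/τ); t/τ = 0.451/0.2879 = 1.567, so e^(−t/τ) = 0.2087.
M(t) = 114.54 + 71.76 × 0.2087 = 129.52 t N.

130 t N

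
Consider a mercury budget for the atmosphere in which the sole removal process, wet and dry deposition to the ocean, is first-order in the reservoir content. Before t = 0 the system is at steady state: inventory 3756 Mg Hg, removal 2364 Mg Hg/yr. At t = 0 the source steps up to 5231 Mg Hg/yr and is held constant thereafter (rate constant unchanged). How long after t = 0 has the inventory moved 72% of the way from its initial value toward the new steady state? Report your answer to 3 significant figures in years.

2.02 yr

τ = M₀/F₀ = 3756/2364 = 1.589 yr.
The remaining gap fraction is e^(−t/τ); 72% covered ⇒ e^(−t/τ) = 0.280.
t = −τ ln(0.280) = 1.589 × 1.273 = 2.023 yr.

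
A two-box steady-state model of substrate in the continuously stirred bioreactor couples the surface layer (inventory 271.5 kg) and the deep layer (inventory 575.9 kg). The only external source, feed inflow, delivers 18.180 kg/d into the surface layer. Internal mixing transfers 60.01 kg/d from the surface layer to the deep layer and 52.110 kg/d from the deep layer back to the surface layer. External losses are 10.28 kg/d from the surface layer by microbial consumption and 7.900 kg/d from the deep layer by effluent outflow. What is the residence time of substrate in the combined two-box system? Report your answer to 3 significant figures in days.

46.6 d

Treat the two boxes together as one reservoir: the mixing fluxes between them are internal recycling, so τ = ΣM / Σ(external losses).
M_total = 271.5 + 575.9 = 847.40 kg.
ΣF_external_out = 10.28 + 7.900 = 18.180 kg/d.
τ = M_total / ΣF_ext = 847.40 / 18.180 = 46.61 d.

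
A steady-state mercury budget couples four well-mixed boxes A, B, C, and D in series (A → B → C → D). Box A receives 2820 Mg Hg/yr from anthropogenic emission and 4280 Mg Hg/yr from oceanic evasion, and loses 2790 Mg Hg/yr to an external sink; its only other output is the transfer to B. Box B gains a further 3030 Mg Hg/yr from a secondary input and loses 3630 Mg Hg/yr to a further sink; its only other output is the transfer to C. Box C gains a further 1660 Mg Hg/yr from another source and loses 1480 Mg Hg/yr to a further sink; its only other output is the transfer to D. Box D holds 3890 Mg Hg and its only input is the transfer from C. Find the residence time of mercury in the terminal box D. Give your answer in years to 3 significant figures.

Box A: F(A→B) = (2820 + 4280) − 2790 = 4310.0 Mg Hg/yr.
Box B: F(B→C) = (4310.0 + 3030) − 3630 = 3710.0 Mg Hg/yr.
Box C: F(C→D) = (3710.0 + 1660) − 1480 = 3890.0 Mg Hg/yr.
Box D throughput = its input = 3890.0 Mg Hg/yr; τ = 3890 / 3890.0 = 1.000 yr.

1.00 yr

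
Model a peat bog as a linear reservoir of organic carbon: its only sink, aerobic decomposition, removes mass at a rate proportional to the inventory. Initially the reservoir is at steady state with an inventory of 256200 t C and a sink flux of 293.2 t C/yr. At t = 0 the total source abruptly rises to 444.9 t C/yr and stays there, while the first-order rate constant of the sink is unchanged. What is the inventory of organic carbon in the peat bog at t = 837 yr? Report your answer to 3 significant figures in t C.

338000 t C

The sink rate constant is k = F₀/M₀ = 293.2/256200 = 0.001144 yr⁻¹.
Solving dM/dt = F₁ − kM with M(0) = M₀ gives M(t) = F₁/k + (M₀ − F₁/k)·e^(−kt).
F₁/k = 444.9/0.001144 = 388760 t C; kt = 0.001144 × 837 = 0.9579, e^(−kt) = 0.3837.
M(837) = 388760 + (256200 − 388760) × 0.3837 = 388760 − 50860 = 337890 t C.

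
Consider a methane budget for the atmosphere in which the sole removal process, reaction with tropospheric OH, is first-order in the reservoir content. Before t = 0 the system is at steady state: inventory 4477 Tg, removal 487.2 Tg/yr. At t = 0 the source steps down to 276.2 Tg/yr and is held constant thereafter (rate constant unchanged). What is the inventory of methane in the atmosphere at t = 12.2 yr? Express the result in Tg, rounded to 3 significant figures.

3050 Tg

Residence time τ = M₀/F₀ = 9.189 yr. The eventual steady state is M_∞ = M₀·(F₁/F₀) = 4477 × 276.2/487.2 = 2538.1 Tg.
The anomaly ΔM(t) = M(t) − M_∞ decays as ΔM₀·e^(−t/τ) with ΔM₀ = 4477 − 2538.1 = 1939 Tg.
At t = 12.2 yr, e^(−t/τ) = e^(−1.328) = 0.2651, so ΔM = 514.0 Tg and M = 2538.1 + 514.0 = 3052.1 Tg.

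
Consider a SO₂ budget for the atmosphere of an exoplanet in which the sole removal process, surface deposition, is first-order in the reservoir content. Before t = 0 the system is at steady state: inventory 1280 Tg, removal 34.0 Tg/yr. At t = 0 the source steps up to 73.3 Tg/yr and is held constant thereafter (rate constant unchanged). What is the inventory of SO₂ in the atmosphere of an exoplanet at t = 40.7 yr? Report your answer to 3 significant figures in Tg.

The sink rate constant is k = F₀/M₀ = 34.0/1280 = 0.02656 yr⁻¹.
Solving dM/dt = F₁ − kM with M(0) = M₀ gives M(t) = F₁/k + (M₀ − F₁/k)·e^(−kt).
F₁/k = 73.3/0.02656 = 2759.5 Tg; kt = 0.02656 × 40.7 = 1.081, e^(−kt) = 0.3392.
M(40.7) = 2759.5 + (1280 − 2759.5) × 0.3392 = 2759.5 − 501.9 = 2257.6 Tg.

2260 Tg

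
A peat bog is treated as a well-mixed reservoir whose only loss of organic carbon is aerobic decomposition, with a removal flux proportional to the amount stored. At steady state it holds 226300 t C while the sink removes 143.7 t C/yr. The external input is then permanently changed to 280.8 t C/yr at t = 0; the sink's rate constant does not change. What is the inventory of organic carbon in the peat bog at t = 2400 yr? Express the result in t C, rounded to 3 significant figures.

395000 t C

τ = M₀/F₀ = 226300/143.7 = 1575 yr; rate constant k = 1/τ.
New steady state M_∞ = F₁/k = F₁·τ = 280.8 × 1575 = 442210 t C.
M(t) = M_∞ + (M₀ − M_∞)·e^(−t/τ); t/τ = 2400/1575 = 1.524, so e^(−t/τ) = 0.2178.
M(t) = 442210 − 215900 × 0.2178 = 395170 t C.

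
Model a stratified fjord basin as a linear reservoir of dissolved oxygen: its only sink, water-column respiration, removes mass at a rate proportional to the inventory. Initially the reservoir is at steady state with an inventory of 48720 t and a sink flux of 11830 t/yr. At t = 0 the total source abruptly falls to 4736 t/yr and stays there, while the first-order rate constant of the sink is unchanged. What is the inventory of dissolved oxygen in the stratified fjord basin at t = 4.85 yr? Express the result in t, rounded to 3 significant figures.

28500 t

τ = M₀/F₀ = 48720/11830 = 4.118 yr; rate constant k = 1/τ.
New steady state M_∞ = F₁/k = F₁·τ = 4736 × 4.118 = 19504 t.
M(t) = M_∞ + (M₀ − M_∞)·e^(−t/τ); t/τ = 4.85/4.118 = 1.178, so e^(−t/τ) = 0.3080.
M(t) = 19504 + 29220 × 0.3080 = 28503 t.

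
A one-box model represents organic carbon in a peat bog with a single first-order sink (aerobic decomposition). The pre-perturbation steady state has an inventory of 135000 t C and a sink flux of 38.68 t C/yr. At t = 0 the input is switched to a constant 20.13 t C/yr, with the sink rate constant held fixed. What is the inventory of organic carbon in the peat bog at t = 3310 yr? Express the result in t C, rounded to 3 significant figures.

The sink rate constant is k = F₀/M₀ = 38.68/135000 = 0.0002865 yr⁻¹.
Solving dM/dt = F₁ − kM with M(0) = M₀ gives M(t) = F₁/k + (M₀ − F₁/k)·e^(−kt).
F₁/k = 20.13/0.0002865 = 70257 t C; kt = 0.0002865 × 3310 = 0.9484, e^(−kt) = 0.3874.
M(3310) = 70257 + (135000 − 70257) × 0.3874 = 70257 + 25080 = 95337 t C.

95300 t C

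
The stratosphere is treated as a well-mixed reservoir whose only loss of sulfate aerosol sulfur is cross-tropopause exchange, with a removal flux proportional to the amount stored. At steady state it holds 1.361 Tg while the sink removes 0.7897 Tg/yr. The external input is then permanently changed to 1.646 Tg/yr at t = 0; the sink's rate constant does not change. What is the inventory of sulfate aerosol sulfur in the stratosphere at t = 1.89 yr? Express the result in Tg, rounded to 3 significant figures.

τ = M₀/F₀ = 1.361/0.7897 = 1.723 yr; rate constant k = 1/τ.
New steady state M_∞ = F₁/k = F₁·τ = 1.646 × 1.723 = 2.8368 Tg.
M(t) = M_∞ + (M₀ − M_∞)·e^(−t/τ); t/τ = 1.89/1.723 = 1.097, so e^(−t/τ) = 0.3340.
M(t) = 2.8368 − 1.476 × 0.3340 = 2.3439 Tg.

2.34 Tg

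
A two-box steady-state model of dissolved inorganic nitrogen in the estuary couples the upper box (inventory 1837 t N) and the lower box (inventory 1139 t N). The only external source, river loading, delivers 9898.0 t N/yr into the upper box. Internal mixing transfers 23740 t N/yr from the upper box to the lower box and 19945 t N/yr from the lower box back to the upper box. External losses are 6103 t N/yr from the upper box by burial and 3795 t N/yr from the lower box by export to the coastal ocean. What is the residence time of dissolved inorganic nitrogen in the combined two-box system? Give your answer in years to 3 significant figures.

Residence time in the combined system uses the total inventory and the total *external* removal — internal exchanges between the two boxes cancel.
M_total = 1837 + 1139 = 2976.0 t N.
ΣF_external_out = 6103 + 3795 = 9898.0 t N/yr.
τ = M_total / ΣF_ext = 2976.0 / 9898.0 = 0.3007 yr.

0.301 yr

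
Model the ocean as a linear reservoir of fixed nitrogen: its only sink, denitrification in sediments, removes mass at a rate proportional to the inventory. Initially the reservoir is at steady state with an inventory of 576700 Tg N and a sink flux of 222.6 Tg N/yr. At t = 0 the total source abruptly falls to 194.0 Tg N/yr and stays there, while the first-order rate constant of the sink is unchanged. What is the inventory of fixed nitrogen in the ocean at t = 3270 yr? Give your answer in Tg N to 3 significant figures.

524000 Tg N

The sink rate constant is k = F₀/M₀ = 222.6/576700 = 0.0003860 yr⁻¹.
Solving dM/dt = F₁ − kM with M(0) = M₀ gives M(t) = F₁/k + (M₀ − F₁/k)·e^(−kt).
F₁/k = 194.0/0.0003860 = 502600 Tg N; kt = 0.0003860 × 3270 = 1.262, e^(−kt) = 0.2830.
M(3270) = 502600 + (576700 − 502600) × 0.2830 = 502600 + 20970 = 523580 Tg N.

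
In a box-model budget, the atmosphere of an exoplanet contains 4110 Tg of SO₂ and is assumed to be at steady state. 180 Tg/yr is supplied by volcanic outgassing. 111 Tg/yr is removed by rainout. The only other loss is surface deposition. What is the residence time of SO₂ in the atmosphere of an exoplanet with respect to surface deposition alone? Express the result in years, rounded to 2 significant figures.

60 yr

At steady state ΣF_in = ΣF_out.
ΣF_in = 180.00 Tg/yr.
Surface deposition flux = ΣF_in − (111) = 180.00 − 111.0 = 69.00 Tg/yr.
τ = M / F = 4110 / 69.00 = 59.57 yr.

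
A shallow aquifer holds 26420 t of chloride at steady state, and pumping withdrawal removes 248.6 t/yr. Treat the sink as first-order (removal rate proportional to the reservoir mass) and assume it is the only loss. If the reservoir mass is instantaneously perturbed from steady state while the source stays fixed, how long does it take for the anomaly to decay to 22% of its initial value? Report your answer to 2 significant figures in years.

For a linear reservoir the anomaly decays as exp(−t/τ) with τ = M/F = 26420/248.6 = 106.3 yr.
exp(−t/τ) = 0.22 ⇒ t = −τ ln(0.22) = 106.3 × 1.514 = 160.9 yr.

160 yr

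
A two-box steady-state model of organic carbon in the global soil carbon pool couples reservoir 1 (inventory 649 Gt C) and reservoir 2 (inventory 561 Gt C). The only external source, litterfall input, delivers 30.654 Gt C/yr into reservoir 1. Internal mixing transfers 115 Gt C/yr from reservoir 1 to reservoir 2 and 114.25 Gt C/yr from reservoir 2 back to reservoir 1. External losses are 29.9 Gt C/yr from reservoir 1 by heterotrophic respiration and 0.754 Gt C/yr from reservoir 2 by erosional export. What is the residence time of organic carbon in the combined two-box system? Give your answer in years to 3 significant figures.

39.5 yr

For the system as a whole, the A↔B exchange is internal and contributes nothing to the throughput; only the external sinks remove mass.
M_total = 649 + 561 = 1210.0 Gt C.
ΣF_external_out = 29.9 + 0.754 = 30.654 Gt C/yr.
τ = M_total / ΣF_ext = 1210.0 / 30.654 = 39.47 yr.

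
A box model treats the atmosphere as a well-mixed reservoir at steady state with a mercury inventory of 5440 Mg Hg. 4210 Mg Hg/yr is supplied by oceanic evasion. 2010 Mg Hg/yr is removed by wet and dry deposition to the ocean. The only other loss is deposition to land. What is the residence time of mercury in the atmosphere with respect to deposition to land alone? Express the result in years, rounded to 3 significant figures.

2.47 yr

At steady state ΣF_in = ΣF_out.
ΣF_in = 4210.0 Mg Hg/yr.
Deposition to land flux = ΣF_in − (2010) = 4210.0 − 2010 = 2200 Mg Hg/yr.
τ = M / F = 5440 / 2200 = 2.473 yr.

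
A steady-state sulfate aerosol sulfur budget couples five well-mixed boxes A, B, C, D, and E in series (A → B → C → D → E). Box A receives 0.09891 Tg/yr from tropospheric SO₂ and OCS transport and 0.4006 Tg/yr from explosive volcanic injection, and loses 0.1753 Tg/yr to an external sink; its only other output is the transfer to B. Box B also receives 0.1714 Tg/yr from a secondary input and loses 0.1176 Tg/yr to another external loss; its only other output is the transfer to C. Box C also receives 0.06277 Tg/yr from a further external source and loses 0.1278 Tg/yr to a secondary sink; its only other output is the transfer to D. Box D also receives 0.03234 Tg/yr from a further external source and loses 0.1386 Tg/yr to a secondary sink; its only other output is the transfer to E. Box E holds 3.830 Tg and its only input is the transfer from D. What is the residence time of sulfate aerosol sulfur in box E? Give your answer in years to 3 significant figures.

Box A: F(A→B) = (0.09891 + 0.4006) − 0.1753 = 0.32421 Tg/yr.
Box B: F(B→C) = (0.32421 + 0.1714) − 0.1176 = 0.37801 Tg/yr.
Box C: F(C→D) = (0.37801 + 0.06277) − 0.1278 = 0.31298 Tg/yr.
Box D: F(D→E) = (0.31298 + 0.03234) − 0.1386 = 0.20672 Tg/yr.
Box E throughput = its input = 0.20672 Tg/yr; τ = 3.830 / 0.20672 = 18.53 yr.

18.5 yr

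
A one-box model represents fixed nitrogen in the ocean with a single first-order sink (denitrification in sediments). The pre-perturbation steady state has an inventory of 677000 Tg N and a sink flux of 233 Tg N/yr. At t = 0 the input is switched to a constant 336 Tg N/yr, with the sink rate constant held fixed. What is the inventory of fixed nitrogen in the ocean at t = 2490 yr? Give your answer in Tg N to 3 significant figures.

Residence time τ = M₀/F₀ = 2906 yr. The eventual steady state is M_∞ = M₀·(F₁/F₀) = 677000 × 336/233 = 976270 Tg N.
The anomaly ΔM(t) = M(t) − M_∞ decays as ΔM₀·e^(−t/τ) with ΔM₀ = 677000 − 976270 = −299300 Tg N.
At t = 2490 yr, e^(−t/τ) = e^(−0.8570) = 0.4244, so ΔM = −127000 Tg N and M = 976270 − 127000 = 849250 Tg N.

849000 Tg N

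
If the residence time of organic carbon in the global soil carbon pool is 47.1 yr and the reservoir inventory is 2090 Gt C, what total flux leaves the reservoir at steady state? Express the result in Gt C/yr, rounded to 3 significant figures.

F = M / τ = 2090 / 47.1 = 44.37 Gt C/yr.

44.4 Gt C/yr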